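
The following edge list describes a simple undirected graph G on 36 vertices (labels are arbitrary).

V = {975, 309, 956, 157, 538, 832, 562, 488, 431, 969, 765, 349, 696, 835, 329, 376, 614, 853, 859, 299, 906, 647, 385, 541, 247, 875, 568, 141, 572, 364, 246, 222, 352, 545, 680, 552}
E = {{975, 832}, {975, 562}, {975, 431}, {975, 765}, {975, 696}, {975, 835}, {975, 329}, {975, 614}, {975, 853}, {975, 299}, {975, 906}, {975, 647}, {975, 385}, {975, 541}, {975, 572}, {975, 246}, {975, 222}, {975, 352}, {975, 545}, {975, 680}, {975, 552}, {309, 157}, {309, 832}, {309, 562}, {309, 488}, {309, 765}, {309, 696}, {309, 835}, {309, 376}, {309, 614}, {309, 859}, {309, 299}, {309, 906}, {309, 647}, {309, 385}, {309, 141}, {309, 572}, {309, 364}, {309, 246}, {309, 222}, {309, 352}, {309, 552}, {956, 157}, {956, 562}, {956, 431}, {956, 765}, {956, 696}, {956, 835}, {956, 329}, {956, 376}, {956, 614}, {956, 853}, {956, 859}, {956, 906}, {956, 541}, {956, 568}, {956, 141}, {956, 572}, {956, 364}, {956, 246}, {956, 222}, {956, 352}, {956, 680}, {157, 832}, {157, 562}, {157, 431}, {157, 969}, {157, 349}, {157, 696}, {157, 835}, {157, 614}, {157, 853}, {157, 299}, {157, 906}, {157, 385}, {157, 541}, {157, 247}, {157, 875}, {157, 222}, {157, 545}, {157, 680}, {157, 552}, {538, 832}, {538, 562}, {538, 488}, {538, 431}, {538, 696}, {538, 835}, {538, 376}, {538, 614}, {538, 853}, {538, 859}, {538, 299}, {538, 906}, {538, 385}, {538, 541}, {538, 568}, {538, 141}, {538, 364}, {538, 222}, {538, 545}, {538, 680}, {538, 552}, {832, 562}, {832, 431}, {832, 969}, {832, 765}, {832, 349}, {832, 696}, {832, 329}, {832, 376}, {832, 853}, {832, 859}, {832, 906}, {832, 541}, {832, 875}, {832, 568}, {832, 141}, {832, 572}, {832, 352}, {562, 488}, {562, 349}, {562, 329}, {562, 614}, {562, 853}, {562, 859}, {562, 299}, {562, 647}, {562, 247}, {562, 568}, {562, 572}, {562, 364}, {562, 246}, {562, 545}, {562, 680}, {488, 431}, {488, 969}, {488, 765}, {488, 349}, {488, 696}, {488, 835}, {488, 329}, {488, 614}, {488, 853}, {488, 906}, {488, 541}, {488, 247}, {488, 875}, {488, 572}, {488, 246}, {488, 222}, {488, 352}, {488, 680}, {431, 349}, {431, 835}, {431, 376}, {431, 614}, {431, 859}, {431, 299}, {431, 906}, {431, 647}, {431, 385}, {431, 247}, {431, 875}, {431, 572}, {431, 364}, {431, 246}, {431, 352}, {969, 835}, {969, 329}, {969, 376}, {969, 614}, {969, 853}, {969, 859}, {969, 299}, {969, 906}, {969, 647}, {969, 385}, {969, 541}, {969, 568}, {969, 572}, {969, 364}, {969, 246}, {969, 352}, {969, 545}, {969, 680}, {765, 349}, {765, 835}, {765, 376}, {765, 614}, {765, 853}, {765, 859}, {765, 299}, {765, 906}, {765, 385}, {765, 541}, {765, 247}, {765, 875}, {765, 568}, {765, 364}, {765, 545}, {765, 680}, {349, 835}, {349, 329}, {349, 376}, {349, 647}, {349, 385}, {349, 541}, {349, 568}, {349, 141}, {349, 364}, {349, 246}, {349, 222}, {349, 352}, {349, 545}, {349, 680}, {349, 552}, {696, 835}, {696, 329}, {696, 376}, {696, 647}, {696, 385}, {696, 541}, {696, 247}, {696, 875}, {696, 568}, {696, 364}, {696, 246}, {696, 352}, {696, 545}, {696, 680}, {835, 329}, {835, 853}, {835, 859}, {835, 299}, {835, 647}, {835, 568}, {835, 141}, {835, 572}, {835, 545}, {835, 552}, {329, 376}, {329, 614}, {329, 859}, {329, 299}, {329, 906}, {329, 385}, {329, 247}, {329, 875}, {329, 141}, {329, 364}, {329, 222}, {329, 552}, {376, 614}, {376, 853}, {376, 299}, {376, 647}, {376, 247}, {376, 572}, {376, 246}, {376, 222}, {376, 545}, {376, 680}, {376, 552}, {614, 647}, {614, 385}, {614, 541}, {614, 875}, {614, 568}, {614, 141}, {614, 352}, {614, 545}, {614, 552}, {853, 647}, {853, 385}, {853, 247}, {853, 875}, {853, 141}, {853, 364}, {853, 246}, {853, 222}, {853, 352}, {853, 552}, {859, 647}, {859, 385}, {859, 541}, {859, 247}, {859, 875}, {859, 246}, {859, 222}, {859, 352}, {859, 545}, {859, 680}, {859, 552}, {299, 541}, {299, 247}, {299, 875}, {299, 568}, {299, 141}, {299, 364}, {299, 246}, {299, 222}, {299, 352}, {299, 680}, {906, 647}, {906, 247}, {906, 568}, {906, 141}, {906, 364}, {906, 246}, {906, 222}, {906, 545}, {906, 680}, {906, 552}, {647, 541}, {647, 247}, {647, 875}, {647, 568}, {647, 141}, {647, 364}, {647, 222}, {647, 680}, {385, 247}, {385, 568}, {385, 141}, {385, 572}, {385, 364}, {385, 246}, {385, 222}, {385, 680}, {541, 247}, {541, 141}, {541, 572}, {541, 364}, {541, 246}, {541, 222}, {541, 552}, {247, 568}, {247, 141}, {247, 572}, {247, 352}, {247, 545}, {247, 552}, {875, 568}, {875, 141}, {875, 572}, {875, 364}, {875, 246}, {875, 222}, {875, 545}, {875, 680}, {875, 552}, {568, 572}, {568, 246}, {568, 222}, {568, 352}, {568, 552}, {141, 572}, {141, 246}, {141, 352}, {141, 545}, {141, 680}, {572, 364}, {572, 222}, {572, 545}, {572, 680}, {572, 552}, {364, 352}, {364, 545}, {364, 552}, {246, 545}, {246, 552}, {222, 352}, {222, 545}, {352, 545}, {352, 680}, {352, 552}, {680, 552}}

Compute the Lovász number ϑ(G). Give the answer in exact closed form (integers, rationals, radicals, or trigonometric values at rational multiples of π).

8

deg(157) = 21; N(157) = {309, 956, 832, 562, 431, 969, 349, 696, 835, 614, 853, 299, 906, 385, 541, 247, 875, 222, 545, 680, 552}.
Vertex 832 has 21 neighbors: 975, 309, 157, 538, 562, 431, 969, 765, 349, 696, 329, 376, 853, 859, 906, 541, 875, 568, 141, 572, 352.
deg(696) = 21; N(696) = {975, 309, 956, 157, 538, 832, 488, 835, 329, 376, 647, 385, 541, 247, 875, 568, 364, 246, 352, 545, 680}.
Vertex 680 has 21 neighbors: 975, 956, 157, 538, 562, 488, 969, 765, 349, 696, 376, 859, 299, 906, 647, 385, 875, 141, 572, 352, 552.
G on 36 vertices is 21-regular; Kneser-type, 2-subsets of [9].
spec(A) ≈ [21.0, 1.0, -6.0] (distinct, 4 d.p.).
With N=36: ϑ(G) = 36·(-1*(-6))/(21−(-6)) = 8.
Numerically 8.000000000.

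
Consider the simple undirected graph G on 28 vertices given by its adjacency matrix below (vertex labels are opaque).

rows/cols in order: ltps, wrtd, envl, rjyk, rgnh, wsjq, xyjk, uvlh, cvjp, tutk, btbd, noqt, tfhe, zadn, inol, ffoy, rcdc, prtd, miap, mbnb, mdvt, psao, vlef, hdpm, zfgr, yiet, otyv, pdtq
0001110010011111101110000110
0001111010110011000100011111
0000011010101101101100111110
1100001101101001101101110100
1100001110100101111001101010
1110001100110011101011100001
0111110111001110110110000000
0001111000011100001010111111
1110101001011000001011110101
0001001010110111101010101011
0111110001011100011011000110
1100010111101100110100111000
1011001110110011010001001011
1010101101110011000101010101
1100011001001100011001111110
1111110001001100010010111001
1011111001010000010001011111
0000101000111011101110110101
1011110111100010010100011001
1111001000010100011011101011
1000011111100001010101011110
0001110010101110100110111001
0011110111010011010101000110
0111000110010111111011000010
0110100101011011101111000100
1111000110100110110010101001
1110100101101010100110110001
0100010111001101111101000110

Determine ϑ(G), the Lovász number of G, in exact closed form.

Vertex ffoy has 15 neighbors: ltps, wrtd, envl, rjyk, rgnh, wsjq, tutk, tfhe, zadn, prtd, mdvt, vlef, hdpm, zfgr, pdtq.
deg(pdtq) = 15; N(pdtq) = {wrtd, wsjq, uvlh, cvjp, tutk, tfhe, zadn, ffoy, rcdc, prtd, miap, mbnb, psao, yiet, otyv}.
deg(uvlh) = 15; N(uvlh) = {rjyk, rgnh, wsjq, xyjk, noqt, tfhe, zadn, miap, mdvt, vlef, hdpm, zfgr, yiet, otyv, pdtq}.
deg(ltps) = 15; N(ltps) = {rjyk, rgnh, wsjq, cvjp, noqt, tfhe, zadn, inol, ffoy, rcdc, miap, mbnb, mdvt, yiet, otyv}.
28-vertex 15-regular graph: this is K(8,2), the Kneser graph.
The 3 distinct eigenvalues: [15.0, 1.0, -5.0].
Lovász (edge-transitive): ϑ = −28·(-5)/((15)−(-5)) = 7.
= 7.0000000… (decimal).

7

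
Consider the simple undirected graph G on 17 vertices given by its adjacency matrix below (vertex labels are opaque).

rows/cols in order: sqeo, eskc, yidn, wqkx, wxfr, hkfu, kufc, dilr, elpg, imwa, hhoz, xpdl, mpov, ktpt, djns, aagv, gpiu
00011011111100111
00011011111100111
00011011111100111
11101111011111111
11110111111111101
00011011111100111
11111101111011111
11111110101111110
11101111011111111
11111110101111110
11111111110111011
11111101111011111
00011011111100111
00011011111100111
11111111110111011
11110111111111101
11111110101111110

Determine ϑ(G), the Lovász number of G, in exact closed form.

N(kufc) = {sqeo, eskc, yidn, wqkx, wxfr, hkfu, dilr, elpg, imwa, hhoz, mpov, ktpt, djns, aagv, gpiu}, |N(kufc)| = 15.
N(elpg) = {sqeo, eskc, yidn, wxfr, hkfu, kufc, dilr, imwa, hhoz, xpdl, mpov, ktpt, djns, aagv, gpiu}, |N(elpg)| = 15.
deg(eskc) = 11; N(eskc) = {wqkx, wxfr, kufc, dilr, elpg, imwa, hhoz, xpdl, djns, aagv, gpiu}.
N(wxfr) = {sqeo, eskc, yidn, wqkx, hkfu, kufc, dilr, elpg, imwa, hhoz, xpdl, mpov, ktpt, djns, gpiu}, |N(wxfr)| = 15.
K_{6,3,2,2,2,2} (perfect); ϑ(G) = α(G) = max{6,3,2,2,2,2} = 6.
ϑ(G) ≈ 6.0000.
α=6, χ(Ḡ)=6; ϑ=6 lies between (collapsed).

6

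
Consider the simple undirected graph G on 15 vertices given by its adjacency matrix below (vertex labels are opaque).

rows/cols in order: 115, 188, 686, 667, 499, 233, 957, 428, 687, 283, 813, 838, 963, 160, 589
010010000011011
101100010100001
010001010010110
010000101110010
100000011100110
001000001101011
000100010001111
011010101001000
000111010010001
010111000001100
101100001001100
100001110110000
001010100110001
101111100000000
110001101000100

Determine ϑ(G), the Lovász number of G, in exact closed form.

5

Vertex 115 has 6 neighbors: 188, 499, 813, 838, 160, 589.
N(813) = {115, 686, 667, 687, 838, 963}, |N(813)| = 6.
Vertex 963 has 6 neighbors: 686, 499, 957, 283, 813, 589.
Vertex 667 has 6 neighbors: 188, 957, 687, 283, 813, 160.
deg(v) = 6 for all v (|V|=15); Kneser K(6,2) on C(6,2)=15 vertices.
spec(A) ≈ [6.0, 1.0, -3.0] (distinct, 6 d.p.).
ϑ = −N·λ_min/(λ_max−λ_min) = −15·(-3)/(6−(-3)) = 5.
ϑ(G) ≈ 5.0000000.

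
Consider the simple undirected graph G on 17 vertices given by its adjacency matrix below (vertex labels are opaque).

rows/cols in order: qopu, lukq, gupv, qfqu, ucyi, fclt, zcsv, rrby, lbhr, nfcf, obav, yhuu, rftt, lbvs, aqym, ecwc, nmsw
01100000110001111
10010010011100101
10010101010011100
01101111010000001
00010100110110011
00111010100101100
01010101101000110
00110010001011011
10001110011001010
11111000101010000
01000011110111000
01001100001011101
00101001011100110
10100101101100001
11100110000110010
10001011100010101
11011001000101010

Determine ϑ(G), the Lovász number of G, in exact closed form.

N(rrby) = {gupv, qfqu, zcsv, obav, rftt, lbvs, ecwc, nmsw}, |N(rrby)| = 8.
N(fclt) = {gupv, qfqu, ucyi, zcsv, lbhr, yhuu, lbvs, aqym}, |N(fclt)| = 8.
Vertex lbhr has 8 neighbors: qopu, ucyi, fclt, zcsv, nfcf, obav, lbvs, ecwc.
Vertex lukq has 8 neighbors: qopu, qfqu, zcsv, nfcf, obav, yhuu, aqym, nmsw.
deg(v) = 8 for all v (|V|=17); Paley(17): SR with (k,λ,μ)=(8,3,4).
spec(A) ≈ [8.0, 1.5616, -2.5616] (distinct, 4 d.p.).
λ_max=8, λ_min=-sqrt(17)/2 - 1/2; ϑ = −17·λ_min/(λ_max−λ_min) = sqrt(17).
= 4.1231… (decimal).

sqrt(17)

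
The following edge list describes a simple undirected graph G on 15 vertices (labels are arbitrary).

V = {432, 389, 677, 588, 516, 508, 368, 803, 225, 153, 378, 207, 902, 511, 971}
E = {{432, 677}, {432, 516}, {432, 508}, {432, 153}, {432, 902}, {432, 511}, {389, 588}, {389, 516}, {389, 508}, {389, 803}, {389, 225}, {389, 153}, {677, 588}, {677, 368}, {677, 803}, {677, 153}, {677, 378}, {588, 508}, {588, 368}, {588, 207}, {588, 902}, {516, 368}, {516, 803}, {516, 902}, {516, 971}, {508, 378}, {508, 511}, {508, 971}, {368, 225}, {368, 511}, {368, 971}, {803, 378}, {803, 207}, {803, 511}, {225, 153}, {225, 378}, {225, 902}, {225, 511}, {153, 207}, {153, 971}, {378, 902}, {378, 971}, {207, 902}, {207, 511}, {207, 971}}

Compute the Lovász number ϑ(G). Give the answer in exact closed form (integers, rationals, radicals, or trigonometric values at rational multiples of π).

N(368) = {677, 588, 516, 225, 511, 971}, |N(368)| = 6.
Vertex 432 has 6 neighbors: 677, 516, 508, 153, 902, 511.
Vertex 677 has 6 neighbors: 432, 588, 368, 803, 153, 378.
Vertex 516 has 6 neighbors: 432, 389, 368, 803, 902, 971.
deg(v) = 6 for all v (|V|=15); this is K(6,2), the Kneser graph.
The 3 distinct eigenvalues: [6.0, 1.0, -3.0].
λ_max=6, λ_min=-3; ϑ = −15·λ_min/(λ_max−λ_min) = 5.
≈ 5.0000000 (to 7 d.p.).

5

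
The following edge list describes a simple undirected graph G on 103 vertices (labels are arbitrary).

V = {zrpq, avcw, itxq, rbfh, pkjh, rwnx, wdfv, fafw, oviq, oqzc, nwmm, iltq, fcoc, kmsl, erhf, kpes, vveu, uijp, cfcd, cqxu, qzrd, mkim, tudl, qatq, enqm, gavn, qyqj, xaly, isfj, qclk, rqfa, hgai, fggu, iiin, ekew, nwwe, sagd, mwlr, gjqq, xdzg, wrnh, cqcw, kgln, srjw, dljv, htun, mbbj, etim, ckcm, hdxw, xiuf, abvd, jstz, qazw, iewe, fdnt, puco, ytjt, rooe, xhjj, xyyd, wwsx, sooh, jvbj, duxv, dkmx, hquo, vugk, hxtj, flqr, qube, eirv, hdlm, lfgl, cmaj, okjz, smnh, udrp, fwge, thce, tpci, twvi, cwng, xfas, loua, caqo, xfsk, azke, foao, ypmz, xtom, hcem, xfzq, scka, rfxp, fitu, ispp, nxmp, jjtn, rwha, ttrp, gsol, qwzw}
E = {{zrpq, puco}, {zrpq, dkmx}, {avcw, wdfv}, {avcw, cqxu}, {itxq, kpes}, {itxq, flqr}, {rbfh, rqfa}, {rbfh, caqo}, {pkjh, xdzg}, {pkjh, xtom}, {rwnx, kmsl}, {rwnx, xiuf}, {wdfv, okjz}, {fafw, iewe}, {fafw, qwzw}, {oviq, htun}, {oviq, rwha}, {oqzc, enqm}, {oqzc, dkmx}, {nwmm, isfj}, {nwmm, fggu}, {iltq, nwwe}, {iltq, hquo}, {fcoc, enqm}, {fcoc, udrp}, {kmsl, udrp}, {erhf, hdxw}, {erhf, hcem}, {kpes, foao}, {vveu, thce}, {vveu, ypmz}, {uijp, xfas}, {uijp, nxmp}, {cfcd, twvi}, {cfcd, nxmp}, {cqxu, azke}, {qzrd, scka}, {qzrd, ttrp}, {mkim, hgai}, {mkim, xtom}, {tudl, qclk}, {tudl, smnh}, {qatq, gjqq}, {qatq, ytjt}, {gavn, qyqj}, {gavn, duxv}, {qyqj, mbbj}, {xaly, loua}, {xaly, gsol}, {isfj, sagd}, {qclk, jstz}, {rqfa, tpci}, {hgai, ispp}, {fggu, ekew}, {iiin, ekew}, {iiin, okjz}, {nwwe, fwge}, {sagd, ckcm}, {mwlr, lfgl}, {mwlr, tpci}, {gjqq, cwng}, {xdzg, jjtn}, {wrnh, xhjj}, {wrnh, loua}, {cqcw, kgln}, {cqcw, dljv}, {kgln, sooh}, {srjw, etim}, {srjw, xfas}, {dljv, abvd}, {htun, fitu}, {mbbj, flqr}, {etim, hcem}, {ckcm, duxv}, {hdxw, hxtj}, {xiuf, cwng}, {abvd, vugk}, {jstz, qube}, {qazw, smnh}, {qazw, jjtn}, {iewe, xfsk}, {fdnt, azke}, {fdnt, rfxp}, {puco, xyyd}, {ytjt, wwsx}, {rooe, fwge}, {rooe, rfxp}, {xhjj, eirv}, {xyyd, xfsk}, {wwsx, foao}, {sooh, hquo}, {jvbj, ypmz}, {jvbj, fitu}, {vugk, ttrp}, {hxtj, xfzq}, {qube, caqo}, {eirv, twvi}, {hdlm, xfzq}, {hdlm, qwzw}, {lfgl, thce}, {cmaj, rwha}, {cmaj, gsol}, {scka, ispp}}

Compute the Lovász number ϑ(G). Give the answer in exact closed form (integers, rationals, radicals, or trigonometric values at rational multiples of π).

103*cos(pi/103)/(cos(pi/103) + 1)

N(xaly) = {loua, gsol}, |N(xaly)| = 2.
Vertex puco has 2 neighbors: zrpq, xyyd.
Vertex fdnt has 2 neighbors: azke, rfxp.
Vertex fitu has 2 neighbors: htun, jvbj.
G on 103 vertices is 2-regular; this is C_{103}, the 103-cycle.
A has 52 distinct eigenvalues ≈ [2.0, 1.9963, 1.9851, 1.9666, 1.9408, 1.9077, 1.8675, 1.8204, 1.7665, 1.7061, 1.6393, 1.5664, 1.4876, 1.4034, 1.3139, 1.2195, 1.1206, 1.0176, 0.9107, 0.8004, 0.6872, 0.5714, 0.4535, 0.3339, 0.2131, 0.0915, -0.0305, -0.1524, -0.2736, -0.3939, -0.5127, -0.6296, -0.7442, -0.856, -0.9646, -1.0696, -1.1706, -1.2673, -1.3593, -1.4462, -1.5277, -1.6036, -1.6735, -1.7371, -1.7943, -1.8448, -1.8885, -1.9251, -1.9546, -1.9768, -1.9916, -1.9991].
Lovász (edge-transitive): ϑ = −103·(-2*cos(pi/103))/((2)−(-2*cos(pi/103))) = 103*cos(pi/103)/(cos(pi/103) + 1).
ϑ(G) ≈ 51.4880205.
α=51, χ(Ḡ)=52; ϑ=103*cos(pi/103)/(cos(pi/103) + 1) lies between (both strict).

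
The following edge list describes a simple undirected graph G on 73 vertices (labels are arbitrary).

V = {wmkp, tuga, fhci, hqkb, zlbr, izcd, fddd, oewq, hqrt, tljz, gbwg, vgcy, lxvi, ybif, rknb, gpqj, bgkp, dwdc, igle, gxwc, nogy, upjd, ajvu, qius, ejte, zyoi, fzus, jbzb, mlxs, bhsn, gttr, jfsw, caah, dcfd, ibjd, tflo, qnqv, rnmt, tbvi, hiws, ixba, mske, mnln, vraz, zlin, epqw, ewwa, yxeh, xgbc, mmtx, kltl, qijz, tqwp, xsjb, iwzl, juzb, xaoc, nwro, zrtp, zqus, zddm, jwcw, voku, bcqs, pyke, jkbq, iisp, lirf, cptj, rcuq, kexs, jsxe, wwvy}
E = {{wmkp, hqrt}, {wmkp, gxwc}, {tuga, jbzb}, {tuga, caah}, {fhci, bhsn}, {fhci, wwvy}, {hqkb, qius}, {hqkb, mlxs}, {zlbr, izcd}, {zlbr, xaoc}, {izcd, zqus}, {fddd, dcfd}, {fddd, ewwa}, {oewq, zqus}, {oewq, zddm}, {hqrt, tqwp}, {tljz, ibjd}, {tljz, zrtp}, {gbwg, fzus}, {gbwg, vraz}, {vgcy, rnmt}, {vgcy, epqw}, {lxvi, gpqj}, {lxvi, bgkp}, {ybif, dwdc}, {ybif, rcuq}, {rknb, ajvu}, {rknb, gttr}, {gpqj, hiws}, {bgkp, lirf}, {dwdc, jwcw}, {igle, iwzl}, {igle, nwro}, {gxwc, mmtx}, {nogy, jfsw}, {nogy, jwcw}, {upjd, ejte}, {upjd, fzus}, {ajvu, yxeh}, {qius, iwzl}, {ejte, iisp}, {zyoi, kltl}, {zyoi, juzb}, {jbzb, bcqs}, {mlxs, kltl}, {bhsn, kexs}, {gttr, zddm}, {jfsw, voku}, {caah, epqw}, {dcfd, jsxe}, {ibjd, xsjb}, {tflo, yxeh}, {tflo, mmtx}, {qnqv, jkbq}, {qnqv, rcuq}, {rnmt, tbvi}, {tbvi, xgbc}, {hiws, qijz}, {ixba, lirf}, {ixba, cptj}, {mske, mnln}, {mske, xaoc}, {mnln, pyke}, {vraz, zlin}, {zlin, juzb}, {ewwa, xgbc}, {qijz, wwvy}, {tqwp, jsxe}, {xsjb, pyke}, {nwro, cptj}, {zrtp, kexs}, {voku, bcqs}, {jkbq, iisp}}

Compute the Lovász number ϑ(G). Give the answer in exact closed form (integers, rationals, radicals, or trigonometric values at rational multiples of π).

73*cos(pi/73)/(cos(pi/73) + 1)

Vertex dwdc has 2 neighbors: ybif, jwcw.
deg(fzus) = 2; N(fzus) = {gbwg, upjd}.
N(rcuq) = {ybif, qnqv}, |N(rcuq)| = 2.
Vertex tuga has 2 neighbors: jbzb, caah.
Every vertex has degree 2 (N=73); the odd cycle C_{73}.
The 37 distinct eigenvalues: [2.0, 1.9926, 1.9704, 1.9337, 1.8826, 1.8176, 1.7392, 1.6478, 1.5443, 1.4293, 1.3038, 1.1686, 1.0247, 0.8733, 0.7154, 0.5522, 0.3849, 0.2148, 0.043, -0.129, -0.3001, -0.469, -0.6344, -0.7951, -0.9499, -1.0977, -1.2373, -1.3678, -1.4882, -1.5976, -1.6951, -1.7801, -1.8518, -1.9099, -1.9539, -1.9834, -1.9981].
λ_max=2, λ_min=-2*cos(pi/73); ϑ = −73·λ_min/(λ_max−λ_min) = 73*cos(pi/73)/(cos(pi/73) + 1).
ϑ(G) ≈ 36.48309477.
Lovász sandwich 36 ≤ 73*cos(pi/73)/(cos(pi/73) + 1) ≤ 37: both strict.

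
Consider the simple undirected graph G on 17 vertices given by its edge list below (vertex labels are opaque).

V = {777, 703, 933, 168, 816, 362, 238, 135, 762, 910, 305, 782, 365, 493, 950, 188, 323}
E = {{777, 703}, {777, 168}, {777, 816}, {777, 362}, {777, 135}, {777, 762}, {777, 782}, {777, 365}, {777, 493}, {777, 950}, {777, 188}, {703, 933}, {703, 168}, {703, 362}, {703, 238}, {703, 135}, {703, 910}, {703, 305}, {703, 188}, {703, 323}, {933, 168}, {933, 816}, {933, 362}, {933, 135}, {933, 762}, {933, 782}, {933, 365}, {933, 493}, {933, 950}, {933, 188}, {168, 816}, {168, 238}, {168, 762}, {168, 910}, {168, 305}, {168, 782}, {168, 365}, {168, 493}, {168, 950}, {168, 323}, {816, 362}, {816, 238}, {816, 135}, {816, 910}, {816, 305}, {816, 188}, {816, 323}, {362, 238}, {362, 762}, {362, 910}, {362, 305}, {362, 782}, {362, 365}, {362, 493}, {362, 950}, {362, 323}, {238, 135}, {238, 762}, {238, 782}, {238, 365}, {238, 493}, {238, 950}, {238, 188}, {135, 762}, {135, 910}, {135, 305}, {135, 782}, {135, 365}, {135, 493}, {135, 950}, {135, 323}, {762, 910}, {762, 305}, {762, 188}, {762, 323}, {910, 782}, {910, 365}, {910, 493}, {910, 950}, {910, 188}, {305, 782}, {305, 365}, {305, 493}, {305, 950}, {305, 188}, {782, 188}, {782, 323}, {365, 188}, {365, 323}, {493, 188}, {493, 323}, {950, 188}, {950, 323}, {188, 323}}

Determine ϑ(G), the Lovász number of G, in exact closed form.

deg(950) = 10; N(950) = {777, 933, 168, 362, 238, 135, 910, 305, 188, 323}.
Vertex 188 has 13 neighbors: 777, 703, 933, 816, 238, 762, 910, 305, 782, 365, 493, 950, 323.
N(782) = {777, 933, 168, 362, 238, 135, 910, 305, 188, 323}, |N(782)| = 10.
N(816) = {777, 933, 168, 362, 238, 135, 910, 305, 188, 323}, |N(816)| = 10.
K_{7,6,4} (perfect); ϑ(G) = α(G) = max{7,6,4} = 7.
= 7.0000000… (decimal).
α=7, χ(Ḡ)=7; ϑ=7 lies between (collapsed).

7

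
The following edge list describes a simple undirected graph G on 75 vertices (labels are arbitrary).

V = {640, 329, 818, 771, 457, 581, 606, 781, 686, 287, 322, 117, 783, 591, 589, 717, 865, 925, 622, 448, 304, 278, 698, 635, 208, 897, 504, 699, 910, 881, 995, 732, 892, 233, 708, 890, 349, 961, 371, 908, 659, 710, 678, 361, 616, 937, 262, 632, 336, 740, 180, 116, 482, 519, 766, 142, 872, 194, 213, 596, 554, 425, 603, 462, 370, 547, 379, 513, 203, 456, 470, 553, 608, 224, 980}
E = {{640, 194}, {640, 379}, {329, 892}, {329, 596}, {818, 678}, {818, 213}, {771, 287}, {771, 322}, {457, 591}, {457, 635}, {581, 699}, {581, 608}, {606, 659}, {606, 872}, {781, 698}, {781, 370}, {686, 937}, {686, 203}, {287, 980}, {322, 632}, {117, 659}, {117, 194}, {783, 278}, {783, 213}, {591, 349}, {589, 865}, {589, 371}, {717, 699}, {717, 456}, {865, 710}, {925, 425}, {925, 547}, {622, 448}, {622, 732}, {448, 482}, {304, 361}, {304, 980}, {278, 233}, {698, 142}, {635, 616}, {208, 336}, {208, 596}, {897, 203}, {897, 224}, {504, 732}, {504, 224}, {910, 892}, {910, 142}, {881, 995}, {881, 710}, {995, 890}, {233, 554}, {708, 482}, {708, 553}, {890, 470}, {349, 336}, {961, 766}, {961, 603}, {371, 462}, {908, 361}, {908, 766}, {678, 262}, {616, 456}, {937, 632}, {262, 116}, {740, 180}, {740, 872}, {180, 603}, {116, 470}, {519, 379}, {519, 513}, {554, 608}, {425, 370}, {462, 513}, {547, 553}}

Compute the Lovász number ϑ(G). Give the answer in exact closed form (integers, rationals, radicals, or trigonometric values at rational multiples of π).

75*cos(pi/75)/(cos(pi/75) + 1)

deg(589) = 2; N(589) = {865, 371}.
Vertex 425 has 2 neighbors: 925, 370.
deg(180) = 2; N(180) = {740, 603}.
Vertex 456 has 2 neighbors: 717, 616.
Regular of degree 2 on 75 vertices: connected 2-regular on 75 ⇒ C_{75}.
A has 38 distinct eigenvalues ≈ [2.0, 1.993, 1.972, 1.9372, 1.8888, 1.8271, 1.7526, 1.6658, 1.5674, 1.4579, 1.3383, 1.2092, 1.0717, 0.9266, 0.775, 0.618, 0.4567, 0.2922, 0.1256, -0.0419, -0.2091, -0.3748, -0.5378, -0.6971, -0.8516, -1.0, -1.1414, -1.2748, -1.3993, -1.514, -1.618, -1.7107, -1.7914, -1.8596, -1.9146, -1.9563, -1.9842, -1.9982].
−75·(-2*cos(pi/75)) / ((2)−(-2*cos(pi/75))) = 75*cos(pi/75)/(cos(pi/75) + 1) = ϑ(G).
= 37.483546… (decimal).
37 ≤ 75*cos(pi/75)/(cos(pi/75) + 1) ≤ 38: both strict.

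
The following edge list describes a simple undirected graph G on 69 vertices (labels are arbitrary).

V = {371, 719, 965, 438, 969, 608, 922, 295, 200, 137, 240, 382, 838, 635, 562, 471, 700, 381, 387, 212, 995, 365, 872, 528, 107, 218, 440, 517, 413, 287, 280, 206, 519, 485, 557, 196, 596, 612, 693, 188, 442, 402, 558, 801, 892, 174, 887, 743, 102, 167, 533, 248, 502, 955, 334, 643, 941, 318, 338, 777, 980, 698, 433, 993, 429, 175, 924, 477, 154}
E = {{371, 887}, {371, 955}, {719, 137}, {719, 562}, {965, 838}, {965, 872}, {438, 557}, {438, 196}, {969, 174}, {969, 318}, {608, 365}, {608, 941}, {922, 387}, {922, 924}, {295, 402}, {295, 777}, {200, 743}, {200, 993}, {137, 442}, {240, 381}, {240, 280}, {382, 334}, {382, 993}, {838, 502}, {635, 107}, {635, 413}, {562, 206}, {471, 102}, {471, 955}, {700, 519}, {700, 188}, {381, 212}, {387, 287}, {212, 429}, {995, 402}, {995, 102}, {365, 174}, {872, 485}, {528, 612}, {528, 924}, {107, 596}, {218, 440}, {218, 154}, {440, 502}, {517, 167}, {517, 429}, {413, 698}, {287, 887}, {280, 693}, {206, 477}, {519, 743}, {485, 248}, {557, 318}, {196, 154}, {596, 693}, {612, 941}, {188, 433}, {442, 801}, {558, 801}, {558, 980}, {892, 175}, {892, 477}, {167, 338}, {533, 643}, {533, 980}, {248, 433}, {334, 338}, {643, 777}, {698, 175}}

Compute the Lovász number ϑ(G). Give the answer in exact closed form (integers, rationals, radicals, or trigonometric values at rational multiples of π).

69*cos(pi/69)/(cos(pi/69) + 1)

deg(280) = 2; N(280) = {240, 693}.
deg(502) = 2; N(502) = {838, 440}.
Vertex 643 has 2 neighbors: 533, 777.
N(438) = {557, 196}, |N(438)| = 2.
69-vertex 2-regular graph: this is C_{69}, the 69-cycle.
The 35 distinct eigenvalues: [2.0, 1.991714, 1.966923, 1.925835, 1.868788, 1.796255, 1.708839, 1.607262, 1.492367, 1.365106, 1.226534, 1.077797, 0.92013, 0.754838, 0.583292, 0.406912, 0.22716, 0.045526, -0.136485, -0.317365, -0.495616, -0.669759, -0.838353, -1.0, -1.153361, -1.297164, -1.430219, -1.551423, -1.659771, -1.754365, -1.834423, -1.899279, -1.948398, -1.981372, -1.997927].
With N=69: ϑ(G) = 69·(-(-1)*2*cos(pi/69))/(2−(-2*cos(pi/69))) = 69*cos(pi/69)/(cos(pi/69) + 1).
Numerically 34.482114.
α=34, χ(Ḡ)=35; ϑ=69*cos(pi/69)/(cos(pi/69) + 1) lies between (both strict).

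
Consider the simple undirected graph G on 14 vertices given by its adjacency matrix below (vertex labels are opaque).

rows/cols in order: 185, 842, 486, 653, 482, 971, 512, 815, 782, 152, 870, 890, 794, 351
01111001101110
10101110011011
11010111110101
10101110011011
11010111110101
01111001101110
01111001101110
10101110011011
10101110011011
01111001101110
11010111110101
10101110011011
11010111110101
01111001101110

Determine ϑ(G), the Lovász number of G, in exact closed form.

5

deg(482) = 10; N(482) = {185, 842, 653, 971, 512, 815, 782, 152, 890, 351}.
deg(782) = 9; N(782) = {185, 486, 482, 971, 512, 152, 870, 794, 351}.
deg(842) = 9; N(842) = {185, 486, 482, 971, 512, 152, 870, 794, 351}.
Vertex 794 has 10 neighbors: 185, 842, 653, 971, 512, 815, 782, 152, 890, 351.
Complete multipartite on [5, 5, 4]: sandwich collapses at ϑ=5.
ϑ(G) ≈ 5.00000.
α=5, χ(Ḡ)=5; ϑ=5 lies between (collapsed).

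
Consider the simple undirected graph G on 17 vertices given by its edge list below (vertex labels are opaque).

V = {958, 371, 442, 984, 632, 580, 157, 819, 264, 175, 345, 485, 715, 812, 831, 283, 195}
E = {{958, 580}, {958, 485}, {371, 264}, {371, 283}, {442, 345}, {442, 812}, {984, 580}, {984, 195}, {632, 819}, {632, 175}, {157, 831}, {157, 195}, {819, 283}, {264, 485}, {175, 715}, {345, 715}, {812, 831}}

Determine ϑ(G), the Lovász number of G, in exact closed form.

17*cos(pi/17)/(cos(pi/17) + 1)

Vertex 819 has 2 neighbors: 632, 283.
Vertex 715 has 2 neighbors: 175, 345.
N(283) = {371, 819}, |N(283)| = 2.
N(157) = {831, 195}, |N(157)| = 2.
G on 17 vertices is 2-regular; the odd cycle C_{17}.
A has 9 distinct eigenvalues ≈ [2.0, 1.86494, 1.47802, 0.89148, 0.18454, -0.54733, -1.20527, -1.70043, -1.96595].
λ_max=2, λ_min=-2*cos(pi/17); ϑ = −17·λ_min/(λ_max−λ_min) = 17*cos(pi/17)/(cos(pi/17) + 1).
≈ 8.427014 (to 6 d.p.).
Sandwich: α(G)=8 ≤ ϑ(G)=17*cos(pi/17)/(cos(pi/17) + 1) ≤ χ(Ḡ)=9 (both strict).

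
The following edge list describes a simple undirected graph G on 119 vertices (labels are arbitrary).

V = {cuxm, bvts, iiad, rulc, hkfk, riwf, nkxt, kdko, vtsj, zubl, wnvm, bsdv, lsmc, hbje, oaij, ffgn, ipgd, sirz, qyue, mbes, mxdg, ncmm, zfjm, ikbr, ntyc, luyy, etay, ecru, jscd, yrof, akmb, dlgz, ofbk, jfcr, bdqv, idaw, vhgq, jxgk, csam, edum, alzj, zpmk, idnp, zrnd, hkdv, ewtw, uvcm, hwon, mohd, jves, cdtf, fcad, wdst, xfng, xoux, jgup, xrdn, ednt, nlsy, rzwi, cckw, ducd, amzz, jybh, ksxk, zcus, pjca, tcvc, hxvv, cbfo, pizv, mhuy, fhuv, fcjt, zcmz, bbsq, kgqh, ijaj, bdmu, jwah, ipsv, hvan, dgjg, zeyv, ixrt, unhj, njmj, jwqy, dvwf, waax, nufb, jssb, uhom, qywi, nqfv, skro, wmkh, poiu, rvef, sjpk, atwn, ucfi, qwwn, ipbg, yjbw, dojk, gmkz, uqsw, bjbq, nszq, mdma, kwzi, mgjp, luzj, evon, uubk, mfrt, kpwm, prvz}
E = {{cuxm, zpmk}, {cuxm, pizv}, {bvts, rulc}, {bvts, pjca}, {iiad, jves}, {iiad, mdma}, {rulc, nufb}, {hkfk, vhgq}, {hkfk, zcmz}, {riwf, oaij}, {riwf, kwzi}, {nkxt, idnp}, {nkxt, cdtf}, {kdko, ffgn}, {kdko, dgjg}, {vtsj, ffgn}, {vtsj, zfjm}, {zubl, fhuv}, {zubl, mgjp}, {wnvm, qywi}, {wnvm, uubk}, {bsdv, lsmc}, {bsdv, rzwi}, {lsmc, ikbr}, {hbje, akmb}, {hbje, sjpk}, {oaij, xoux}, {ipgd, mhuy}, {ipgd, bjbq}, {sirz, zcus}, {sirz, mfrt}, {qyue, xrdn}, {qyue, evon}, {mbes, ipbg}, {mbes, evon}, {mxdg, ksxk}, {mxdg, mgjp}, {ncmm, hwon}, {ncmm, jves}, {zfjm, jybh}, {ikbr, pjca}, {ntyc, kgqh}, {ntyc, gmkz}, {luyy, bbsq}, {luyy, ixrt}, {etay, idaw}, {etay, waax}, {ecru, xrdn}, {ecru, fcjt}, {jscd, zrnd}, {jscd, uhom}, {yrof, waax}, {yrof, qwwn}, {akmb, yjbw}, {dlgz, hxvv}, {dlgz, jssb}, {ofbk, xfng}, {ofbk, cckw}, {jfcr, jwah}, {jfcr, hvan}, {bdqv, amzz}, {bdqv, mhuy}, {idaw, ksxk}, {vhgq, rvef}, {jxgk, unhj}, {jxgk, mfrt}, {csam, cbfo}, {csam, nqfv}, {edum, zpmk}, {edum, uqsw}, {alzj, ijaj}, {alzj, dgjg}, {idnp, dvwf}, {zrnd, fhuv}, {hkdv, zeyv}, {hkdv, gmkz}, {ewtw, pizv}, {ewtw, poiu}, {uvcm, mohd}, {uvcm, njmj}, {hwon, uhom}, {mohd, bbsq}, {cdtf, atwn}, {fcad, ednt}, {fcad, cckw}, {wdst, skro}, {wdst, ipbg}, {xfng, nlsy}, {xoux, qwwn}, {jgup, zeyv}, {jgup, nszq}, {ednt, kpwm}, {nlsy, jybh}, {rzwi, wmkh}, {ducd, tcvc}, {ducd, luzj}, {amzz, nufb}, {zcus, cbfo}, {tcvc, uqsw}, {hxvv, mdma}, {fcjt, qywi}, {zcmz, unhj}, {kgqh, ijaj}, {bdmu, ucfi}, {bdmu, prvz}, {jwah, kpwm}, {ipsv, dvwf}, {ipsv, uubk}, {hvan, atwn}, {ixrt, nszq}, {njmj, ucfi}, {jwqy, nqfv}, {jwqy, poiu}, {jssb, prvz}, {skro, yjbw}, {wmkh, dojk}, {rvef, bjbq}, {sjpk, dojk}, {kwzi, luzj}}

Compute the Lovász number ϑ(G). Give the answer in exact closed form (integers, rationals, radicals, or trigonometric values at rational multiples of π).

N(zeyv) = {hkdv, jgup}, |N(zeyv)| = 2.
Vertex ecru has 2 neighbors: xrdn, fcjt.
deg(cbfo) = 2; N(cbfo) = {csam, zcus}.
Vertex jgup has 2 neighbors: zeyv, nszq.
Every vertex has degree 2 (N=119); this is C_{119}, the 119-cycle.
A has 60 distinct eigenvalues ≈ [2.0, 1.997213, 1.988859, 1.974962, 1.95556, 1.930708, 1.900475, 1.864944, 1.824216, 1.778403, 1.727634, 1.672049, 1.611804, 1.547067, 1.478018, 1.404849, 1.327765, 1.24698, 1.162719, 1.075218, 0.984719, 0.891477, 0.795749, 0.697804, 0.597914, 0.496357, 0.393417, 0.28938, 0.184537, 0.079179, -0.026399, -0.131904, -0.237041, -0.341517, -0.445042, -0.547326, -0.648085, -0.747037, -0.843907, -0.938425, -1.030328, -1.119358, -1.205269, -1.287821, -1.366783, -1.441936, -1.51307, -1.579986, -1.642499, -1.700434, -1.75363, -1.801938, -1.845223, -1.883366, -1.916259, -1.943812, -1.965946, -1.982601, -1.993731, -1.999303].
λ_max=2, λ_min=-2*cos(pi/119); ϑ = −119·λ_min/(λ_max−λ_min) = 119*cos(pi/119)/(cos(pi/119) + 1).
≈ 59.4896 (to 4 d.p.).
Sandwich: α(G)=59 ≤ ϑ(G)=119*cos(pi/119)/(cos(pi/119) + 1) ≤ χ(Ḡ)=60 (both strict).

119*cos(pi/119)/(cos(pi/119) + 1)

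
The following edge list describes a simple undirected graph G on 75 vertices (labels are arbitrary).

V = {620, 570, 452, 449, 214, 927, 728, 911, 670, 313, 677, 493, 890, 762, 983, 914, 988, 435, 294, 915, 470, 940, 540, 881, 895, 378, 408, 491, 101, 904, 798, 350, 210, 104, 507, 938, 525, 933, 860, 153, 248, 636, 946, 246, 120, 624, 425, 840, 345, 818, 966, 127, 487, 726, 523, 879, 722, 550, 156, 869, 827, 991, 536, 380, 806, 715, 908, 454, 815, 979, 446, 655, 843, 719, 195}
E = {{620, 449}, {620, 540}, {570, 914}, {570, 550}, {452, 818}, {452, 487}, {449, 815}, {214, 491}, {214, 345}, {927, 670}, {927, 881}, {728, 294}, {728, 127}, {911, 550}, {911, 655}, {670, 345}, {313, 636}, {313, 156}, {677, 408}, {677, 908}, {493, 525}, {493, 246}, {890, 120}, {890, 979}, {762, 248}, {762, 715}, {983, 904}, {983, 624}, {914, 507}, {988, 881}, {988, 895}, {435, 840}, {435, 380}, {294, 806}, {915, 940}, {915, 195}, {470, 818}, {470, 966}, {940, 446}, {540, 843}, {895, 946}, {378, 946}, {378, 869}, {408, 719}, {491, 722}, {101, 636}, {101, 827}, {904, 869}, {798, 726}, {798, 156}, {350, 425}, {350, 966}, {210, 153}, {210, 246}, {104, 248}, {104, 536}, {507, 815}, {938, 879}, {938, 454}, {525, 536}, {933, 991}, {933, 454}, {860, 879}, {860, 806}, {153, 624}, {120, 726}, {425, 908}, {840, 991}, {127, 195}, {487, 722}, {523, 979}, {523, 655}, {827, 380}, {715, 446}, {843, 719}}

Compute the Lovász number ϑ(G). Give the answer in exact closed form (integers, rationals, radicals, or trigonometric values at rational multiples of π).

N(827) = {101, 380}, |N(827)| = 2.
N(938) = {879, 454}, |N(938)| = 2.
N(677) = {408, 908}, |N(677)| = 2.
Vertex 570 has 2 neighbors: 914, 550.
Regular of degree 2 on 75 vertices: the odd cycle C_{75}.
The 38 distinct eigenvalues: [2.0, 1.993, 1.972, 1.9372, 1.8888, 1.8271, 1.7526, 1.6658, 1.5674, 1.4579, 1.3383, 1.2092, 1.0717, 0.9266, 0.775, 0.618, 0.4567, 0.2922, 0.1256, -0.0419, -0.2091, -0.3748, -0.5378, -0.6971, -0.8516, -1.0, -1.1414, -1.2748, -1.3993, -1.514, -1.618, -1.7107, -1.7914, -1.8596, -1.9146, -1.9563, -1.9842, -1.9982].
Lovász: ϑ = −75(-2*cos(pi/75))/(2+-(-1)*2*cos(pi/75)) = 75*cos(pi/75)/(cos(pi/75) + 1).
= 37.48355… (decimal).
Check 37 ≤ 75*cos(pi/75)/(cos(pi/75) + 1) ≤ 38: both strict.

75*cos(pi/75)/(cos(pi/75) + 1)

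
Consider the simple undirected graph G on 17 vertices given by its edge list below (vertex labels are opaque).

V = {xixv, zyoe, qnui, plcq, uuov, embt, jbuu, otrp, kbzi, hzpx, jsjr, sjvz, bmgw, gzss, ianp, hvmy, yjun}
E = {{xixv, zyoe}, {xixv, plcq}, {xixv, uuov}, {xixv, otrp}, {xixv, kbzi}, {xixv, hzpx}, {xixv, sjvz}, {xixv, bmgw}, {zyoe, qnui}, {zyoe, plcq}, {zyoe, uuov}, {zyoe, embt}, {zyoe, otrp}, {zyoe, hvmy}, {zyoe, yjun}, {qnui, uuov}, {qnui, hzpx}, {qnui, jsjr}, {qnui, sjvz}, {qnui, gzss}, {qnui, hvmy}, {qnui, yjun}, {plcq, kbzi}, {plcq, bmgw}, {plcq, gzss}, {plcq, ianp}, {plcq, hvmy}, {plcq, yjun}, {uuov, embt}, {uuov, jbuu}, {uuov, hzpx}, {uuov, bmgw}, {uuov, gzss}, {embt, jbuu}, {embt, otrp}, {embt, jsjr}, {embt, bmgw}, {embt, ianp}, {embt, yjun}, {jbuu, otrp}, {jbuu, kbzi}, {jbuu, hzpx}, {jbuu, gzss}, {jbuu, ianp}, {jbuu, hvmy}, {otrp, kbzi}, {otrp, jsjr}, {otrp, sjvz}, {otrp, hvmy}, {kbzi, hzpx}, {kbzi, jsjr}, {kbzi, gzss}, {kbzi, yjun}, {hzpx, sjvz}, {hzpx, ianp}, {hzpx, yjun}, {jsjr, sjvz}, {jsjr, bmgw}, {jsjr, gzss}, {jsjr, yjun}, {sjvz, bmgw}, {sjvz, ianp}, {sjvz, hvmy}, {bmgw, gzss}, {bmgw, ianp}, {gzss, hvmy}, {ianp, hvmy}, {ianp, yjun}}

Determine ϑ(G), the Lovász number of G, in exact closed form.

sqrt(17)

N(sjvz) = {xixv, qnui, otrp, hzpx, jsjr, bmgw, ianp, hvmy}, |N(sjvz)| = 8.
Vertex plcq has 8 neighbors: xixv, zyoe, kbzi, bmgw, gzss, ianp, hvmy, yjun.
N(otrp) = {xixv, zyoe, embt, jbuu, kbzi, jsjr, sjvz, hvmy}, |N(otrp)| = 8.
N(yjun) = {zyoe, qnui, plcq, embt, kbzi, hzpx, jsjr, ianp}, |N(yjun)| = 8.
Every vertex has degree 8 (N=17); SR(17,8,3,4) — a Paley graph.
spec(A) ≈ [8.0, 1.56155, -2.56155] (distinct, 5 d.p.).
With N=17: ϑ(G) = 17·(-(-sqrt(17)/2 - 1/2))/(8−(-sqrt(17)/2 - 1/2)) = sqrt(17).
= 4.1231056… (decimal).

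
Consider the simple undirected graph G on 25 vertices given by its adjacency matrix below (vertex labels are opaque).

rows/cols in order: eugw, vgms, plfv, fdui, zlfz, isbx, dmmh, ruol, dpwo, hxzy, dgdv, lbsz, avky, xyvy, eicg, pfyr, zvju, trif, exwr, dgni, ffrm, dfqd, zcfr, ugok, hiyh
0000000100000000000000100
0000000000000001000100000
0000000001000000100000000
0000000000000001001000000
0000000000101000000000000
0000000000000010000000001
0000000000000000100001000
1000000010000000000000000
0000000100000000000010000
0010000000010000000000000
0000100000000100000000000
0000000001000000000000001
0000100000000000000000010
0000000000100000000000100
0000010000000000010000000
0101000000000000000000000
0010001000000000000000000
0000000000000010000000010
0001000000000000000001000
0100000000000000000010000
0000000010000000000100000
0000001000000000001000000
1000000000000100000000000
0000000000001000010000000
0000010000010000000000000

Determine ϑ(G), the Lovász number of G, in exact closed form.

N(fdui) = {pfyr, exwr}, |N(fdui)| = 2.
Vertex exwr has 2 neighbors: fdui, dfqd.
Vertex avky has 2 neighbors: zlfz, ugok.
Vertex dgni has 2 neighbors: vgms, ffrm.
G on 25 vertices is 2-regular; a single 25-cycle (edge-transitive).
The 13 distinct eigenvalues: [2.0, 1.9372, 1.7526, 1.4579, 1.0717, 0.618, 0.1256, -0.3748, -0.8516, -1.2748, -1.618, -1.8596, -1.9842].
Lovász: ϑ = −25(-2*cos(pi/25))/(2+-(-1)*2*cos(pi/25)) = 25*cos(pi/25)/(cos(pi/25) + 1).
Numerically 12.450521808.
Sandwich: α(G)=12 ≤ ϑ(G)=25*cos(pi/25)/(cos(pi/25) + 1) ≤ χ(Ḡ)=13 (both strict).

25*cos(pi/25)/(cos(pi/25) + 1)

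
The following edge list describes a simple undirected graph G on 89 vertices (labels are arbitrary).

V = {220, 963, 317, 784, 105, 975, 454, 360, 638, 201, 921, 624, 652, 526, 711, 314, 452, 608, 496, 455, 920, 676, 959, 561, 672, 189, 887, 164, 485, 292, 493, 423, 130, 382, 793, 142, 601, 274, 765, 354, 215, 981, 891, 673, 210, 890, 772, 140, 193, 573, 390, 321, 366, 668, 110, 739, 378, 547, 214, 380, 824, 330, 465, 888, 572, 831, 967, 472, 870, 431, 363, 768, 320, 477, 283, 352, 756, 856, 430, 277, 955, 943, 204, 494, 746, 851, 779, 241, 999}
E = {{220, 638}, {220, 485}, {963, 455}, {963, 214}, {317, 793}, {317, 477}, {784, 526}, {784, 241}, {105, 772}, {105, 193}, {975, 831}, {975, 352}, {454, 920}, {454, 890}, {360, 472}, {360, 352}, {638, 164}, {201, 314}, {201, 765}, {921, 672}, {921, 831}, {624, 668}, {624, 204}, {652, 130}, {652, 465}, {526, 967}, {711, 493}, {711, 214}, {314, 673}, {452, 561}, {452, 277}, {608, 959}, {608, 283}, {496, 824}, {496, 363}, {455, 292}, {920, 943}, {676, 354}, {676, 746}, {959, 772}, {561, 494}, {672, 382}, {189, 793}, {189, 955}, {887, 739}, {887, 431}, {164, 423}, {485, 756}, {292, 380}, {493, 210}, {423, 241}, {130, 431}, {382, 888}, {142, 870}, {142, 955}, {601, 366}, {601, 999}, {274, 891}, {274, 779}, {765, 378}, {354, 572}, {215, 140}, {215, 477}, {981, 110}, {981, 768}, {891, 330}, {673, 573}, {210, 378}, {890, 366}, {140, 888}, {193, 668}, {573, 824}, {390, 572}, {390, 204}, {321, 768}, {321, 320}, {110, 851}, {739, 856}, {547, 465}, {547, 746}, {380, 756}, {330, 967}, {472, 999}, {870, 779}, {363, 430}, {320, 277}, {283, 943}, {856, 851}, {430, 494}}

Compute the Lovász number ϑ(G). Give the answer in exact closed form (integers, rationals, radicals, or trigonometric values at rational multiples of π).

deg(363) = 2; N(363) = {496, 430}.
deg(330) = 2; N(330) = {891, 967}.
Vertex 963 has 2 neighbors: 455, 214.
Vertex 999 has 2 neighbors: 601, 472.
Regular of degree 2 on 89 vertices: this is C_{89}, the 89-cycle.
The 45 distinct eigenvalues: [2.0, 1.995, 1.9801, 1.9553, 1.9208, 1.8767, 1.8232, 1.7607, 1.6894, 1.6097, 1.522, 1.4266, 1.3242, 1.2152, 1.1001, 0.9796, 0.8541, 0.7244, 0.5911, 0.4549, 0.3164, 0.1763, 0.0353, -0.1058, -0.2465, -0.3859, -0.5233, -0.6582, -0.7898, -0.9174, -1.0405, -1.1584, -1.2705, -1.3763, -1.4752, -1.5668, -1.6506, -1.7261, -1.7931, -1.8511, -1.8999, -1.9393, -1.9689, -1.9888, -1.9988].
Lovász (edge-transitive): ϑ = −89·(-2*cos(pi/89))/((2)−(-2*cos(pi/89))) = 89*cos(pi/89)/(cos(pi/89) + 1).
≈ 44.48614 (to 5 d.p.).
Sandwich: α(G)=44 ≤ ϑ(G)=89*cos(pi/89)/(cos(pi/89) + 1) ≤ χ(Ḡ)=45 (both strict).

89*cos(pi/89)/(cos(pi/89) + 1)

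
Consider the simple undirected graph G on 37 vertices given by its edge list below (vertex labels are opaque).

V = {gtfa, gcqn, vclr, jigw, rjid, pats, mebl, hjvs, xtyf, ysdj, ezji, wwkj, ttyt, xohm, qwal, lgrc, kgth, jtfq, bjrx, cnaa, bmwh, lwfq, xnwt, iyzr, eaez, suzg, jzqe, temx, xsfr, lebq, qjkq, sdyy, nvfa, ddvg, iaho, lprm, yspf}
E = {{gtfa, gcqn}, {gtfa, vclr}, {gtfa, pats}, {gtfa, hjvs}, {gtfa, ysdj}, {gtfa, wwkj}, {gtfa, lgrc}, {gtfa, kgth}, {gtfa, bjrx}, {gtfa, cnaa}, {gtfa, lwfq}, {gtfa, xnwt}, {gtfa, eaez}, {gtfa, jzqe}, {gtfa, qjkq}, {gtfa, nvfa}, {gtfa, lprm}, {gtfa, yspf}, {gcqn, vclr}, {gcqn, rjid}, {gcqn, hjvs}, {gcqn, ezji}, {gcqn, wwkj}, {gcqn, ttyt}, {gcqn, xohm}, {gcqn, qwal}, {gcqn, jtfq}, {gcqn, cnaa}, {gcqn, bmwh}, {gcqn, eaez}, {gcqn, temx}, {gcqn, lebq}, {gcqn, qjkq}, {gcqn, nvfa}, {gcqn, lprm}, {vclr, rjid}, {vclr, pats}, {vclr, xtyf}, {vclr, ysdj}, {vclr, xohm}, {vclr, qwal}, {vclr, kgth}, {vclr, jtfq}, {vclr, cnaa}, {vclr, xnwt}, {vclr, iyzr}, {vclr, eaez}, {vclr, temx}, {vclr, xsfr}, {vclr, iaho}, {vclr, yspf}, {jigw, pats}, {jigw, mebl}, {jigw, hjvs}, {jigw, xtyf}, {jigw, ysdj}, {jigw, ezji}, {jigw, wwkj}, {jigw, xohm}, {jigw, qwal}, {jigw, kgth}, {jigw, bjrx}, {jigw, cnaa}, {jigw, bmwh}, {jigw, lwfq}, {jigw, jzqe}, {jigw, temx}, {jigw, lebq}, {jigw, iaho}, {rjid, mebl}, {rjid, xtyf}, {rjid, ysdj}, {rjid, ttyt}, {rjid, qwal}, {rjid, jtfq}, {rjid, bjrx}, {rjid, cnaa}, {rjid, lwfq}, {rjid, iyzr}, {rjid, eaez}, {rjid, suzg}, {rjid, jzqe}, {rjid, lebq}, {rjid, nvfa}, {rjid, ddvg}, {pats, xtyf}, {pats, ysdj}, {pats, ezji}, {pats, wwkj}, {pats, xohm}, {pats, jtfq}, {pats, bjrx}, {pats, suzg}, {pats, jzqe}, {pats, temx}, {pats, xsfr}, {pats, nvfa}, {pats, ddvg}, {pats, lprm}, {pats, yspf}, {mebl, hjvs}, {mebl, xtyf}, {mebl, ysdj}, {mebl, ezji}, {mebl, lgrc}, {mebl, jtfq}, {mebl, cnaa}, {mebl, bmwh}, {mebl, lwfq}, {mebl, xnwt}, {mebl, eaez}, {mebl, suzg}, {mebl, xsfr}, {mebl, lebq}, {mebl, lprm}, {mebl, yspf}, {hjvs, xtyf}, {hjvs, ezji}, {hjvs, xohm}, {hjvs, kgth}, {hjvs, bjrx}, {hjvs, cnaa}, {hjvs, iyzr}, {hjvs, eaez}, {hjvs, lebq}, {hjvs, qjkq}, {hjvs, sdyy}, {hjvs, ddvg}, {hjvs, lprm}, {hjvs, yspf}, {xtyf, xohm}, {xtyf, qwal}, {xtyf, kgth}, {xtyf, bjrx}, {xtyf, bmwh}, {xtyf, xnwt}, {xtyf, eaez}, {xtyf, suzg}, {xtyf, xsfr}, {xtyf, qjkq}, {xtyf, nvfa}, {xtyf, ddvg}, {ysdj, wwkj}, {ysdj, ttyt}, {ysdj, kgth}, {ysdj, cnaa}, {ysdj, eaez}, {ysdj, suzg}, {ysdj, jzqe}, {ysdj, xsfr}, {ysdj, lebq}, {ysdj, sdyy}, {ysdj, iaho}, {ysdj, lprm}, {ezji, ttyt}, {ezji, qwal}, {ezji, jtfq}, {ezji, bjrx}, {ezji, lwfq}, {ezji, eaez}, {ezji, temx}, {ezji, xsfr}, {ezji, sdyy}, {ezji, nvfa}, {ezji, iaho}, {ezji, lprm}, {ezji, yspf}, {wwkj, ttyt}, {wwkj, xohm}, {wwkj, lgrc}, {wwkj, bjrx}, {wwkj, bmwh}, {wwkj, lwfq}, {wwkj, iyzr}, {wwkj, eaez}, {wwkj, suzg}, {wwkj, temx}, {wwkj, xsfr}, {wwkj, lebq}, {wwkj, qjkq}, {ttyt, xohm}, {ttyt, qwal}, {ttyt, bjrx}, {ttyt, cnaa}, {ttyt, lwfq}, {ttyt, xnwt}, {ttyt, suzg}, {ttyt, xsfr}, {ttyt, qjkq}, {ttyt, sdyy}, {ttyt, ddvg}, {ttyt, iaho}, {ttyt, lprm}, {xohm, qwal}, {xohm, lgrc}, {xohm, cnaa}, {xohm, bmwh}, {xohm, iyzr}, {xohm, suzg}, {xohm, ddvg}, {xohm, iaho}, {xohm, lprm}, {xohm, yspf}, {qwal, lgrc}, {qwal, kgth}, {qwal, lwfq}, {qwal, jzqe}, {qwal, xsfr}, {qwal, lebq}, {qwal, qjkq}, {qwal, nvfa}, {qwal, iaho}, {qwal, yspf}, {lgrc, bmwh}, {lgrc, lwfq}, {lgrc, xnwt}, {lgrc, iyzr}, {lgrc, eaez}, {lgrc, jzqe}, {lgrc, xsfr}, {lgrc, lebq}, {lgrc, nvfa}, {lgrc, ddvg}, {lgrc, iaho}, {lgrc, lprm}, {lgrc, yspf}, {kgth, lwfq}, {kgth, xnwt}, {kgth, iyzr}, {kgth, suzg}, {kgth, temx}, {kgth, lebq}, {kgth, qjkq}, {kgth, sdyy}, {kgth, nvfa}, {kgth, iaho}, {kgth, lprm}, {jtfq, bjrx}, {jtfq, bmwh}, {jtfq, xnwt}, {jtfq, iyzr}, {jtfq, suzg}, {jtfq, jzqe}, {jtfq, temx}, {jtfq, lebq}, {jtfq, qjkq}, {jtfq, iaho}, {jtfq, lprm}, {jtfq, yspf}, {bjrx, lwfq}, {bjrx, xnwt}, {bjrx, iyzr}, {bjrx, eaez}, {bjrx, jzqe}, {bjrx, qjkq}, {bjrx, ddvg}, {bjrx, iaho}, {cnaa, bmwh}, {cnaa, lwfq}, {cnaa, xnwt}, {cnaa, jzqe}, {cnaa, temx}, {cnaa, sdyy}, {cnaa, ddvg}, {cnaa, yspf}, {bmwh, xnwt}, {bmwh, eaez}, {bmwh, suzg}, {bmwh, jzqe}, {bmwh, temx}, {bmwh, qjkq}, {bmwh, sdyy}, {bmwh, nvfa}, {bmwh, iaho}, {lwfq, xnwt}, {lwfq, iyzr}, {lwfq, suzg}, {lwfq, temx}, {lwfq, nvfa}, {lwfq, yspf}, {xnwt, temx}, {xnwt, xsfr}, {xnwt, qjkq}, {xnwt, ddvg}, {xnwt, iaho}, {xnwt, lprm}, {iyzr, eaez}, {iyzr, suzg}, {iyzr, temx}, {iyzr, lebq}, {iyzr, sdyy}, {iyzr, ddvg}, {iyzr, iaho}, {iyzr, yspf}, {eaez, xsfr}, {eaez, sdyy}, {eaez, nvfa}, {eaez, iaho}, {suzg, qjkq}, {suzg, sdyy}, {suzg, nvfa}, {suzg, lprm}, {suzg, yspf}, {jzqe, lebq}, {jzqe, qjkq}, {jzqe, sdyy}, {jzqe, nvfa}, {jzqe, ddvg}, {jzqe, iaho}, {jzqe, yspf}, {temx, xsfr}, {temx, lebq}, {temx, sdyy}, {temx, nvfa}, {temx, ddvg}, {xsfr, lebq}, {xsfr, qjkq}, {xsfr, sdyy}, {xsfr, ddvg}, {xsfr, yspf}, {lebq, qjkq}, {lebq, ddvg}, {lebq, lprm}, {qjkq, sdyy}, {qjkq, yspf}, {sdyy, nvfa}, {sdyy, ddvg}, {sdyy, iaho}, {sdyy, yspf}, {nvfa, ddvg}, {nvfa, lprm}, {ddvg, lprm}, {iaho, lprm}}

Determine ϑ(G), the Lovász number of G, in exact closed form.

sqrt(37)

N(lebq) = {gcqn, jigw, rjid, mebl, hjvs, ysdj, wwkj, qwal, lgrc, kgth, jtfq, iyzr, jzqe, temx, xsfr, qjkq, ddvg, lprm}, |N(lebq)| = 18.
Vertex lprm has 18 neighbors: gtfa, gcqn, pats, mebl, hjvs, ysdj, ezji, ttyt, xohm, lgrc, kgth, jtfq, xnwt, suzg, lebq, nvfa, ddvg, iaho.
N(hjvs) = {gtfa, gcqn, jigw, mebl, xtyf, ezji, xohm, kgth, bjrx, cnaa, iyzr, eaez, lebq, qjkq, sdyy, ddvg, lprm, yspf}, |N(hjvs)| = 18.
N(mebl) = {jigw, rjid, hjvs, xtyf, ysdj, ezji, lgrc, jtfq, cnaa, bmwh, lwfq, xnwt, eaez, suzg, xsfr, lebq, lprm, yspf}, |N(mebl)| = 18.
G on 37 vertices is 18-regular; SR(37,18,8,9) — a Paley graph.
The 3 distinct eigenvalues: [18.0, 2.541381, -3.541381].
λ_max=18, λ_min=-sqrt(37)/2 - 1/2; ϑ = −37·λ_min/(λ_max−λ_min) = sqrt(37).
≈ 6.08276 (to 5 d.p.).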